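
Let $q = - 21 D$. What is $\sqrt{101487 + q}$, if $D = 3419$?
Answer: $2 \sqrt{7422} \approx 172.3$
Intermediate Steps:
$q = -71799$ ($q = \left(-21\right) 3419 = -71799$)
$\sqrt{101487 + q} = \sqrt{101487 - 71799} = \sqrt{29688} = 2 \sqrt{7422}$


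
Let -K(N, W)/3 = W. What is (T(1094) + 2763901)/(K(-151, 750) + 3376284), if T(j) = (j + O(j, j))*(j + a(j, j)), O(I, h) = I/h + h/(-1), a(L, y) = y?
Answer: 2766089/3374034 ≈ 0.81982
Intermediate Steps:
O(I, h) = -h + I/h (O(I, h) = I/h + h*(-1) = I/h - h = -h + I/h)
K(N, W) = -3*W
T(j) = 2*j (T(j) = (j + (-j + j/j))*(j + j) = (j + (-j + 1))*(2*j) = (j + (1 - j))*(2*j) = 1*(2*j) = 2*j)
(T(1094) + 2763901)/(K(-151, 750) + 3376284) = (2*1094 + 2763901)/(-3*750 + 3376284) = (2188 + 2763901)/(-2250 + 3376284) = 2766089/3374034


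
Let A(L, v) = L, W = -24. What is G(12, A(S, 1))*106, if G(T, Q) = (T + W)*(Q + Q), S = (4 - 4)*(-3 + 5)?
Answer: 0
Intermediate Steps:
S = 0 (S = 0*2 = 0)
G(T, Q) = 2*Q*(-24 + T) (G(T, Q) = (T - 24)*(Q + Q) = (-24 + T)*(2*Q) = 2*Q*(-24 + T))
G(12, A(S, 1))*106 = (2*0*(-24 + 12))*106 = (2*0*(-12))*106 = 0*106 = 0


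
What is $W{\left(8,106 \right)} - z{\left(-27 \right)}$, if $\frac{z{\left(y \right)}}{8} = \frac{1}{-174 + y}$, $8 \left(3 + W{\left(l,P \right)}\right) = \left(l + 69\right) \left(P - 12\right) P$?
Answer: $\frac{38552017}{402} \approx 95901.0$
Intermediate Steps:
$W{\left(l,P \right)} = -3 + \frac{P \left(-12 + P\right) \left(69 + l\right)}{8}$ ($W{\left(l,P \right)} = -3 + \frac{\left(l + 69\right) \left(P - 12\right) P}{8} = -3 + \frac{\left(69 + l\right) \left(-12 + P\right) P}{8} = -3 + \frac{\left(-12 + P\right) \left(69 + l\right) P}{8} = -3 + \frac{P \left(-12 + P\right) \left(69 + l\right)}{8}$)
$z{\left(y \right)} = \frac{8}{-174 + y}$
$W{\left(8,106 \right)} - z{\left(-27 \right)} = \left(-3 - 10971 + \frac{69 \cdot 106^{2}}{8} - 159 \cdot 8 + \frac{1}{8} \cdot 8 \cdot 106^{2}\right) - \frac{8}{-174 - 27} = \left(-3 - 10971 + \frac{69}{8} \cdot 11236 - 1272 + \frac{1}{8} \cdot 8 \cdot 11236\right) - \frac{8}{-201} = \left(-3 - 10971 + \frac{193821}{2} - 1272 + 11236\right) - 8 \left(- \frac{1}{201}\right) = \frac{191801}{2} - - \frac{8}{201} = \frac{191801}{2} + \frac{8}{201} = \frac{38552017}{402}$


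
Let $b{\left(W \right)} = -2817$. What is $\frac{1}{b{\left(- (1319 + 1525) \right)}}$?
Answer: $- \frac{1}{2817} \approx -0.00035499$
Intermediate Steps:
$\frac{1}{b{\left(- (1319 + 1525) \right)}} = \frac{1}{-2817} = - \frac{1}{2817}$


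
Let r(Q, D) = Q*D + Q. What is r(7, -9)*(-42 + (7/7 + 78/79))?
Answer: 177016/79 ≈ 2240.7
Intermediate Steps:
r(Q, D) = Q + D*Q (r(Q, D) = D*Q + Q = Q + D*Q)
r(7, -9)*(-42 + (7/7 + 78/79)) = (7*(1 - 9))*(-42 + (7/7 + 78/79)) = (7*(-8))*(-42 + (7*(1/7) + 78*(1/79))) = -56*(-42 + (1 + 78/79)) = -56*(-42 + 157/79) = -56*(-3161/79) = 177016/79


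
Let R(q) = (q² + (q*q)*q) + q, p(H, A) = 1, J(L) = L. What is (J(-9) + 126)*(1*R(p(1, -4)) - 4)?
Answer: -117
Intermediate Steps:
R(q) = q + q² + q³ (R(q) = (q² + q²*q) + q = (q² + q³) + q = q + q² + q³)
(J(-9) + 126)*(1*R(p(1, -4)) - 4) = (-9 + 126)*(1*(1*(1 + 1 + 1²)) - 4) = 117*(1*(1*(1 + 1 + 1)) - 4) = 117*(1*(1*3) - 4) = 117*(1*3 - 4) = 117*(3 - 4) = 117*(-1) = -117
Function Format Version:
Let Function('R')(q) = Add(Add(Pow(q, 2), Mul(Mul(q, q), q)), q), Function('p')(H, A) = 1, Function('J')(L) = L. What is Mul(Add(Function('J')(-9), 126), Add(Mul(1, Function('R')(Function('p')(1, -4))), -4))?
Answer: -117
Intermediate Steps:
Function('R')(q) = Add(q, Pow(q, 2), Pow(q, 3)) (Function('R')(q) = Add(Add(Pow(q, 2), Mul(Pow(q, 2), q)), q) = Add(Add(Pow(q, 2), Pow(q, 3)), q) = Add(q, Pow(q, 2), Pow(q, 3)))
Mul(Add(Function('J')(-9), 126), Add(Mul(1, Function('R')(Function('p')(1, -4))), -4)) = Mul(Add(-9, 126), Add(Mul(1, Mul(1, Add(1, 1, Pow(1, 2)))), -4)) = Mul(117, Add(Mul(1, Mul(1, Add(1, 1, 1))), -4)) = Mul(117, Add(Mul(1, Mul(1, 3)), -4)) = Mul(117, Add(Mul(1, 3), -4)) = Mul(117, Add(3, -4)) = Mul(117, -1) = -117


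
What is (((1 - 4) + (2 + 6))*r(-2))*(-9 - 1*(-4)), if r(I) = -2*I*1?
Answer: -100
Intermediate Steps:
r(I) = -2*I
(((1 - 4) + (2 + 6))*r(-2))*(-9 - 1*(-4)) = (((1 - 4) + (2 + 6))*(-2*(-2)))*(-9 - 1*(-4)) = ((-3 + 8)*4)*(-9 + 4) = (5*4)*(-5) = 20*(-5) = -100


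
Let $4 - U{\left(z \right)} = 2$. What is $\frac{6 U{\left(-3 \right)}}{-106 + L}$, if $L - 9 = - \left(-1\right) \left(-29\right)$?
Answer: $- \frac{2}{21} \approx -0.095238$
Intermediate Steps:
$U{\left(z \right)} = 2$ ($U{\left(z \right)} = 4 - 2 = 2$)
$L = -20$ ($L = 9 - \left(-1\right) \left(-29\right) = 9 - 29 = -20$)
$\frac{6 U{\left(-3 \right)}}{-106 + L} = \frac{6 \cdot 2}{-106 - 20} = \frac{1}{-126} \cdot 12 = \left(- \frac{1}{126}\right) 12 = - \frac{2}{21}$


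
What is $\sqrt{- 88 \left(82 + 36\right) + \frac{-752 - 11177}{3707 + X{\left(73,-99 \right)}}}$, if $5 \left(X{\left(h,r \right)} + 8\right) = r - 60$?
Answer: $\frac{i \sqrt{218267926674}}{4584} \approx 101.92 i$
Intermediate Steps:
$X{\left(h,r \right)} = -20 + \frac{r}{5}$ ($X{\left(h,r \right)} = -8 + \frac{r - 60}{5} = -8 + \frac{-60 + r}{5} = -8 + \left(-12 + \frac{r}{5}\right) = -20 + \frac{r}{5}$)
$\sqrt{- 88 \left(82 + 36\right) + \frac{-752 - 11177}{3707 + X{\left(73,-99 \right)}}} = \sqrt{- 88 \left(82 + 36\right) + \frac{-752 - 11177}{3707 + \left(-20 + \frac{1}{5} \left(-99\right)\right)}} = \sqrt{\left(-88\right) 118 - \frac{11929}{3707 - \frac{199}{5}}} = \sqrt{-10384 - \frac{11929}{3707 - \frac{199}{5}}} = \sqrt{-10384 - \frac{11929}{\frac{18336}{5}}} = \sqrt{-10384 - \frac{59645}{18336}} = \sqrt{- \frac{190460669}{18336}} = \frac{i \sqrt{218267926674}}{4584}$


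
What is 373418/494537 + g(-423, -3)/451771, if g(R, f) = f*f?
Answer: 168703874111/223417475027 ≈ 0.75511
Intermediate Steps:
g(R, f) = f²
373418/494537 + g(-423, -3)/451771 = 373418/494537 + (-3)²/451771 = 373418*(1/494537) + 9*(1/451771) = 373418/494537 + 9/451771 = 168703874111/223417475027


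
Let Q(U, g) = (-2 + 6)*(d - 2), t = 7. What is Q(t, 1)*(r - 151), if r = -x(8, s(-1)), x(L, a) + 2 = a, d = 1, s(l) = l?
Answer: 592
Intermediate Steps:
Q(U, g) = -4 (Q(U, g) = (-2 + 6)*(1 - 2) = 4*(-1) = -4)
x(L, a) = -2 + a
r = 3 (r = -(-2 - 1) = -1*(-3) = 3)
Q(t, 1)*(r - 151) = -4*(3 - 151) = -4*(-148) = 592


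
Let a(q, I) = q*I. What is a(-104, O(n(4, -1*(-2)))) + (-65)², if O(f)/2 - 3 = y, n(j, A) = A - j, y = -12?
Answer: 6097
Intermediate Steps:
O(f) = -18 (O(f) = 6 + 2*(-12) = 6 - 24 = -18)
a(q, I) = I*q
a(-104, O(n(4, -1*(-2)))) + (-65)² = -18*(-104) + (-65)² = 1872 + 4225 = 6097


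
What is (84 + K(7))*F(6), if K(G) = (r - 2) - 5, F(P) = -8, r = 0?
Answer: -616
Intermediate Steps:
K(G) = -7 (K(G) = (0 - 2) - 5 = -2 - 5 = -7)
(84 + K(7))*F(6) = (84 - 7)*(-8) = 77*(-8) = -616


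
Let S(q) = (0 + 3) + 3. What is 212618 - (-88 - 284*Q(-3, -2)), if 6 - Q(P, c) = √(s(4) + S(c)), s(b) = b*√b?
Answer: 214410 - 284*√14 ≈ 2.1335e+5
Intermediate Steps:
s(b) = b^(3/2)
S(q) = 6 (S(q) = 3 + 3 = 6)
Q(P, c) = 6 - √14 (Q(P, c) = 6 - √(4^(3/2) + 6) = 6 - √(8 + 6) = 6 - √14)
212618 - (-88 - 284*Q(-3, -2)) = 212618 - (-88 - 284*(6 - √14)) = 212618 - (-88 + (-1704 + 284*√14)) = 212618 - (-1792 + 284*√14) = 212618 + (1792 - 284*√14) = 214410 - 284*√14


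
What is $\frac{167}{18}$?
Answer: $\frac{167}{18} \approx 9.2778$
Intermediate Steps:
$\frac{167}{18}$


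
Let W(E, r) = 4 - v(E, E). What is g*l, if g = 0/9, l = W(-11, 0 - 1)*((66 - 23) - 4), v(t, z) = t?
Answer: 0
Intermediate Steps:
W(E, r) = 4 - E
l = 585 (l = (4 - 1*(-11))*((66 - 23) - 4) = (4 + 11)*(43 - 4) = 15*39 = 585)
g = 0 (g = 0*(⅑) = 0)
g*l = 0*585 = 0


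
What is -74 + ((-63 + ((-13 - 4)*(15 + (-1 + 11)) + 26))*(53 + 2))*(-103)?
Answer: 2617156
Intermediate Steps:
-74 + ((-63 + ((-13 - 4)*(15 + (-1 + 11)) + 26))*(53 + 2))*(-103) = -74 + ((-63 + (-17*(15 + 10) + 26))*55)*(-103) = -74 + ((-63 + (-17*25 + 26))*55)*(-103) = -74 + ((-63 + (-425 + 26))*55)*(-103) = -74 + ((-63 - 399)*55)*(-103) = -74 - 462*55*(-103) = -74 - 25410*(-103) = -74 + 2617230 = 2617156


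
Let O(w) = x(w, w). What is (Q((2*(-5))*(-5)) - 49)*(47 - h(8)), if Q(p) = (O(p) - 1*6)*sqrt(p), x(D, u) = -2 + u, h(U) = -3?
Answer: -2450 + 10500*sqrt(2) ≈ 12399.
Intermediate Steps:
O(w) = -2 + w
Q(p) = sqrt(p)*(-8 + p) (Q(p) = ((-2 + p) - 1*6)*sqrt(p) = ((-2 + p) - 6)*sqrt(p) = (-8 + p)*sqrt(p) = sqrt(p)*(-8 + p))
(Q((2*(-5))*(-5)) - 49)*(47 - h(8)) = (sqrt((2*(-5))*(-5))*(-8 + (2*(-5))*(-5)) - 49)*(47 - 1*(-3)) = (sqrt(-10*(-5))*(-8 - 10*(-5)) - 49)*(47 + 3) = (sqrt(50)*(-8 + 50) - 49)*50 = ((5*sqrt(2))*42 - 49)*50 = (210*sqrt(2) - 49)*50 = (-49 + 210*sqrt(2))*50 = -2450 + 10500*sqrt(2)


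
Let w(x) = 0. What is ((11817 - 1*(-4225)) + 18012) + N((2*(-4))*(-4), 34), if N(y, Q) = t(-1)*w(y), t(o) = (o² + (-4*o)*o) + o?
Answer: 34054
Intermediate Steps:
t(o) = o - 3*o² (t(o) = (o² - 4*o²) + o = -3*o² + o = o - 3*o²)
N(y, Q) = 0 (N(y, Q) = -(1 - 3*(-1))*0 = -(1 + 3)*0 = -1*4*0 = -4*0 = 0)
((11817 - 1*(-4225)) + 18012) + N((2*(-4))*(-4), 34) = ((11817 - 1*(-4225)) + 18012) + 0 = ((11817 + 4225) + 18012) + 0 = (16042 + 18012) + 0 = 34054 + 0 = 34054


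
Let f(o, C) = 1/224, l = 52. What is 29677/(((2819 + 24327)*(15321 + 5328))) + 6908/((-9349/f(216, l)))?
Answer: -68036534705/20961869848584 ≈ -0.0032457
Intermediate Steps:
f(o, C) = 1/224
29677/(((2819 + 24327)*(15321 + 5328))) + 6908/((-9349/f(216, l))) = 29677/(((2819 + 24327)*(15321 + 5328))) + 6908/((-9349/1/224)) = 29677/((27146*20649)) + 6908/((-9349*224)) = 29677/560537754 + 6908/(-2094176) = 29677*(1/560537754) + 6908*(-1/2094176) = 29677/560537754 - 1727/523544 = -68036534705/20961869848584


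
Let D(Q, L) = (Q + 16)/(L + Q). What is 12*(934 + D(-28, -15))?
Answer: 482088/43 ≈ 11211.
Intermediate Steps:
D(Q, L) = (16 + Q)/(L + Q)
12*(934 + D(-28, -15)) = 12*(934 + (16 - 28)/(-15 - 28)) = 12*(934 - 12/(-43)) = 12*(934 - 1/43*(-12)) = 12*(934 + 12/43) = 12*(40174/43) = 482088/43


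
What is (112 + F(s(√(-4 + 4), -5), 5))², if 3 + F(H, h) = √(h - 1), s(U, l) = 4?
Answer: 12321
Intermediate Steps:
F(H, h) = -3 + √(-1 + h) (F(H, h) = -3 + √(h - 1) = -3 + √(-1 + h))
(112 + F(s(√(-4 + 4), -5), 5))² = (112 + (-3 + √(-1 + 5)))² = (112 + (-3 + √4))² = (112 + (-3 + 2))² = (112 - 1)² = 111² = 12321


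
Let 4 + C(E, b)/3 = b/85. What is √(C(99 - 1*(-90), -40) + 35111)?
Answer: √10143203/17 ≈ 187.34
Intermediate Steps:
C(E, b) = -12 + 3*b/85 (C(E, b) = -12 + 3*(b/85) = -12 + 3*b/85)
√(C(99 - 1*(-90), -40) + 35111) = √((-12 + (3/85)*(-40)) + 35111) = √((-12 - 24/17) + 35111) = √(-228/17 + 35111) = √(596659/17) = √10143203/17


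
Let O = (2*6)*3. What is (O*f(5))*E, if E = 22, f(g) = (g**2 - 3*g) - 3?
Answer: 5544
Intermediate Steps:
f(g) = -3 + g**2 - 3*g
O = 36 (O = 12*3 = 36)
(O*f(5))*E = (36*(-3 + 5**2 - 3*5))*22 = (36*(-3 + 25 - 15))*22 = (36*7)*22 = 252*22 = 5544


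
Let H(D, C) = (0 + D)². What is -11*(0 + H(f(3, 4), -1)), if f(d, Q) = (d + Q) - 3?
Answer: -176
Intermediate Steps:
f(d, Q) = -3 + Q + d (f(d, Q) = (Q + d) - 3 = -3 + Q + d)
H(D, C) = D²
-11*(0 + H(f(3, 4), -1)) = -11*(0 + (-3 + 4 + 3)²) = -11*(0 + 4²) = -11*(0 + 16) = -11*16 = -176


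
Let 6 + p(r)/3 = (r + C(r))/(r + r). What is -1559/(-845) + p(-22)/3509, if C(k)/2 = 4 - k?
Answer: 119979037/65232310 ≈ 1.8393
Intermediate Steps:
C(k) = 8 - 2*k (C(k) = 2*(4 - k) = 8 - 2*k)
p(r) = -18 + 3*(8 - r)/(2*r) (p(r) = -18 + 3*((r + (8 - 2*r))/(r + r)) = -18 + 3*((8 - r)/((2*r))) = -18 + 3*((8 - r)*(1/(2*r))) = -18 + 3*((8 - r)/(2*r)) = -18 + 3*(8 - r)/(2*r))
-1559/(-845) + p(-22)/3509 = -1559/(-845) + (-39/2 + 12/(-22))/3509 = -1559*(-1/845) + (-39/2 + 12*(-1/22))*(1/3509) = 1559/845 + (-39/2 - 6/11)*(1/3509) = 1559/845 - 441/22*1/3509 = 1559/845 - 441/77198 = 119979037/65232310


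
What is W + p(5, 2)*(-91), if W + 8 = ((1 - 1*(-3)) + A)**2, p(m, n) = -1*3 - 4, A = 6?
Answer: 729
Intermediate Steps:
p(m, n) = -7 (p(m, n) = -3 - 4 = -7)
W = 92 (W = -8 + ((1 - 1*(-3)) + 6)**2 = -8 + ((1 + 3) + 6)**2 = -8 + (4 + 6)**2 = -8 + 10**2 = -8 + 100 = 92)
W + p(5, 2)*(-91) = 92 - 7*(-91) = 92 + 637 = 729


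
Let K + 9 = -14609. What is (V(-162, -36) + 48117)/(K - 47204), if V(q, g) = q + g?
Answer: -47919/61822 ≈ -0.77511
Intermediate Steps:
K = -14618 (K = -9 - 14609 = -14618)
V(q, g) = g + q
(V(-162, -36) + 48117)/(K - 47204) = ((-36 - 162) + 48117)/(-14618 - 47204) = (-198 + 48117)/(-61822) = 47919*(-1/61822) = -47919/61822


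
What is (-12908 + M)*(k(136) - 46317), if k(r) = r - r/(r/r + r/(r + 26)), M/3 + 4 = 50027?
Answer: -945311554585/149 ≈ -6.3444e+9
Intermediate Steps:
M = 150069 (M = -12 + 3*50027 = -12 + 150081 = 150069)
k(r) = r - r/(1 + r/(26 + r))
(-12908 + M)*(k(136) - 46317) = (-12908 + 150069)*((½)*136²/(13 + 136) - 46317) = 137161*((½)*18496/149 - 46317) = 137161*((½)*18496*(1/149) - 46317) = 137161*(9248/149 - 46317) = 137161*(-6891985/149) = -945311554585/149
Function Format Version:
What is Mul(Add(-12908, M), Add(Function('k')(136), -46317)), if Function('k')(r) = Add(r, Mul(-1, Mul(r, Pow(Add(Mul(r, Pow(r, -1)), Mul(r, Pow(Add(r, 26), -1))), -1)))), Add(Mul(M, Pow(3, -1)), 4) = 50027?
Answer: Rational(-945311554585, 149) ≈ -6.3444e+9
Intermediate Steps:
M = 150069 (M = Add(-12, Mul(3, 50027)) = Add(-12, 150081) = 150069)
Function('k')(r) = Add(r, Mul(-1, r, Pow(Add(1, Mul(r, Pow(Add(26, r), -1))), -1))) (Function('k')(r) = Add(r, Mul(-1, Mul(r, Pow(Add(1, Mul(r, Pow(Add(26, r), -1))), -1)))) = Add(r, Mul(-1, r, Pow(Add(1, Mul(r, Pow(Add(26, r), -1))), -1))))
Mul(Add(-12908, M), Add(Function('k')(136), -46317)) = Mul(Add(-12908, 150069), Add(Mul(Rational(1, 2), Pow(136, 2), Pow(Add(13, 136), -1)), -46317)) = Mul(137161, Add(Mul(Rational(1, 2), 18496, Pow(149, -1)), -46317)) = Mul(137161, Add(Mul(Rational(1, 2), 18496, Rational(1, 149)), -46317)) = Mul(137161, Add(Rational(9248, 149), -46317)) = Mul(137161, Rational(-6891985, 149)) = Rational(-945311554585, 149)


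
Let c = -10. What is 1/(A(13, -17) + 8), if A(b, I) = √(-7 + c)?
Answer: 8/81 - I*√17/81 ≈ 0.098765 - 0.050903*I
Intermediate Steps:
A(b, I) = I*√17 (A(b, I) = √(-7 - 10) = √(-17) = I*√17)
1/(A(13, -17) + 8) = 1/(I*√17 + 8) = 1/(8 + I*√17)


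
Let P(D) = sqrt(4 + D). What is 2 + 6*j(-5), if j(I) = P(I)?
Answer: 2 + 6*I ≈ 2.0 + 6.0*I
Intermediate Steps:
j(I) = sqrt(4 + I)
2 + 6*j(-5) = 2 + 6*sqrt(4 - 5) = 2 + 6*sqrt(-1) = 2 + 6*I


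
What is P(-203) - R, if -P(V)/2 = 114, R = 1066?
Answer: -1294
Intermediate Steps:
P(V) = -228 (P(V) = -2*114 = -228)
P(-203) - R = -228 - 1*1066 = -228 - 1066 = -1294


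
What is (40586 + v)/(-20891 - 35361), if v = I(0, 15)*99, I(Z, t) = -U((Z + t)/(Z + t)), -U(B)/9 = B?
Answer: -41477/56252 ≈ -0.73734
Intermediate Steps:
U(B) = -9*B
I(Z, t) = 9 (I(Z, t) = -(-9)*(Z + t)/(Z + t) = -(-9) = -1*(-9) = 9)
v = 891 (v = 9*99 = 891)
(40586 + v)/(-20891 - 35361) = (40586 + 891)/(-20891 - 35361) = 41477/(-56252) = 41477*(-1/56252) = -41477/56252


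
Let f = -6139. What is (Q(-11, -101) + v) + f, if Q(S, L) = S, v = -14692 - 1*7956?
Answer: -28798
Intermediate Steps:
v = -22648 (v = -14692 - 7956 = -22648)
(Q(-11, -101) + v) + f = (-11 - 22648) - 6139 = -22659 - 6139 = -28798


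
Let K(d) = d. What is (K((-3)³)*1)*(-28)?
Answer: 756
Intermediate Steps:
(K((-3)³)*1)*(-28) = ((-3)³*1)*(-28) = -27*1*(-28) = -27*(-28) = 756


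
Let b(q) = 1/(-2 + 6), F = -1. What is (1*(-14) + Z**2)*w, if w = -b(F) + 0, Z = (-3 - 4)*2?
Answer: -91/2 ≈ -45.500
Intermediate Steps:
Z = -14 (Z = -7*2 = -14)
b(q) = 1/4
w = -1/4 (w = -1*1/4 + 0 = -1/4 + 0 = -1/4 ≈ -0.25000)
(1*(-14) + Z**2)*w = (1*(-14) + (-14)**2)*(-1/4) = (-14 + 196)*(-1/4) = 182*(-1/4) = -91/2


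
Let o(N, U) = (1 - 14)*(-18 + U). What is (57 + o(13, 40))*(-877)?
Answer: 200833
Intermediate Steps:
o(N, U) = 234 - 13*U (o(N, U) = -13*(-18 + U) = 234 - 13*U)
(57 + o(13, 40))*(-877) = (57 + (234 - 13*40))*(-877) = (57 + (234 - 520))*(-877) = (57 - 286)*(-877) = -229*(-877) = 200833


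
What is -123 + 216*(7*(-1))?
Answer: -1635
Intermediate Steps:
-123 + 216*(7*(-1)) = -123 + 216*(-7) = -123 - 1512 = -1635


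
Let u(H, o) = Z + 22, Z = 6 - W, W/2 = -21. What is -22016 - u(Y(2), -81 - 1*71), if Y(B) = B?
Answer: -22086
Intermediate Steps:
W = -42 (W = 2*(-21) = -42)
Z = 48 (Z = 6 - 1*(-42) = 6 + 42 = 48)
u(H, o) = 70 (u(H, o) = 48 + 22 = 70)
-22016 - u(Y(2), -81 - 1*71) = -22016 - 1*70 = -22016 - 70 = -22086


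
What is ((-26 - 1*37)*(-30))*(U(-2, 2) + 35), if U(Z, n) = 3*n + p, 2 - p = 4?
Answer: 73710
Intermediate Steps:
p = -2 (p = 2 - 1*4 = 2 - 4 = -2)
U(Z, n) = -2 + 3*n (U(Z, n) = 3*n - 2 = -2 + 3*n)
((-26 - 1*37)*(-30))*(U(-2, 2) + 35) = ((-26 - 1*37)*(-30))*((-2 + 3*2) + 35) = ((-26 - 37)*(-30))*((-2 + 6) + 35) = (-63*(-30))*(4 + 35) = 1890*39 = 73710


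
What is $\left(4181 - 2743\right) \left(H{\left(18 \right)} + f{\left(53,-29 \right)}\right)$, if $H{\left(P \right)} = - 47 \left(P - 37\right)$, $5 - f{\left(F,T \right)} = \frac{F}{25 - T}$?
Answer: $\frac{34827641}{27} \approx 1.2899 \cdot 10^{6}$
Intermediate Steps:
$f{\left(F,T \right)} = 5 - \frac{F}{25 - T}$
$H{\left(P \right)} = 1739 - 47 P$ ($H{\left(P \right)} = - 47 \left(-37 + P\right) = 1739 - 47 P$)
$\left(4181 - 2743\right) \left(H{\left(18 \right)} + f{\left(53,-29 \right)}\right) = \left(4181 - 2743\right) \left(\left(1739 - 846\right) + \frac{-125 + 53 + 5 \left(-29\right)}{-25 - 29}\right) = 1438 \left(\left(1739 - 846\right) + \frac{-125 + 53 - 145}{-54}\right) = 1438 \left(893 - - \frac{217}{54}\right) = 1438 \left(893 + \frac{217}{54}\right) = 1438 \cdot \frac{48439}{54} = \frac{34827641}{27}$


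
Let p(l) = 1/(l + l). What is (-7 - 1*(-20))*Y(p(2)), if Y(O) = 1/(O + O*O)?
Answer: 208/5 ≈ 41.600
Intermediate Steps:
p(l) = 1/(2*l)
Y(O) = 1/(O + O²)
(-7 - 1*(-20))*Y(p(2)) = (-7 - 1*(-20))*(1/((((½)/2))*(1 + (½)/2))) = (-7 + 20)*(1/((((½)*(½)))*(1 + (½)*(½)))) = 13*(1/((¼)*(1 + ¼))) = 13*(4/(5/4)) = 13*(4*(⅘)) = 13*(16/5) = 208/5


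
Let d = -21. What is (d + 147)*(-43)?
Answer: -5418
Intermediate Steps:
(d + 147)*(-43) = (-21 + 147)*(-43) = 126*(-43) = -5418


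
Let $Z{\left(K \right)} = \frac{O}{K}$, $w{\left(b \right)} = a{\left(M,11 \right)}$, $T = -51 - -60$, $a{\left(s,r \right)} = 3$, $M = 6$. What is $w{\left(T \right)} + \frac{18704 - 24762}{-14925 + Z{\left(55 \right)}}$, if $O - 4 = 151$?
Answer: $\frac{279535}{82072} \approx 3.406$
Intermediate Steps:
$O = 155$ ($O = 4 + 151 = 155$)
$T = 9$ ($T = -51 + 60 = 9$)
$w{\left(b \right)} = 3$
$Z{\left(K \right)} = \frac{155}{K}$
$w{\left(T \right)} + \frac{18704 - 24762}{-14925 + Z{\left(55 \right)}} = 3 + \frac{18704 - 24762}{-14925 + \frac{155}{55}} = 3 - \frac{6058}{-14925 + 155 \cdot \frac{1}{55}} = 3 - \frac{6058}{-14925 + \frac{31}{11}} = 3 - \frac{6058}{- \frac{164144}{11}} = 3 - - \frac{33319}{82072} = 3 + \frac{33319}{82072} = \frac{279535}{82072}$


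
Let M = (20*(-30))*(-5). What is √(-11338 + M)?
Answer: I*√8338 ≈ 91.313*I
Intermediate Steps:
M = 3000 (M = -600*(-5) = 3000)
√(-11338 + M) = √(-11338 + 3000) = √(-8338) = I*√8338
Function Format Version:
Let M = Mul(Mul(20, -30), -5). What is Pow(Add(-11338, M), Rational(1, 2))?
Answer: Mul(I, Pow(8338, Rational(1, 2))) ≈ Mul(91.313, I)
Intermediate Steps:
M = 3000 (M = Mul(-600, -5) = 3000)
Pow(Add(-11338, M), Rational(1, 2)) = Pow(Add(-11338, 3000), Rational(1, 2)) = Pow(-8338, Rational(1, 2)) = Mul(I, Pow(8338, Rational(1, 2)))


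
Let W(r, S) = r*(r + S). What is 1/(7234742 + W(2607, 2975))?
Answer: 1/21787016 ≈ 4.5899e-8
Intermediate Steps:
W(r, S) = r*(S + r)
1/(7234742 + W(2607, 2975)) = 1/(7234742 + 2607*(2975 + 2607)) = 1/(7234742 + 2607*5582) = 1/(7234742 + 14552274) = 1/21787016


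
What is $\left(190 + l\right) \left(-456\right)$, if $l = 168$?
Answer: $-163248$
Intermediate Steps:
$\left(190 + l\right) \left(-456\right) = \left(190 + 168\right) \left(-456\right) = 358 \left(-456\right) = -163248$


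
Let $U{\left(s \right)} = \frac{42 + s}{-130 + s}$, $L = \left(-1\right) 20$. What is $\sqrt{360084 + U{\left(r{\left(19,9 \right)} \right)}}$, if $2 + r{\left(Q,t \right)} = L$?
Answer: $\frac{\sqrt{519961106}}{38} \approx 600.07$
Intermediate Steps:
$L = -20$
$r{\left(Q,t \right)} = -22$ ($r{\left(Q,t \right)} = -2 - 20 = -22$)
$U{\left(s \right)} = \frac{42 + s}{-130 + s}$
$\sqrt{360084 + U{\left(r{\left(19,9 \right)} \right)}} = \sqrt{360084 + \frac{42 - 22}{-130 - 22}} = \sqrt{360084 + \frac{1}{-152} \cdot 20} = \sqrt{360084 - \frac{5}{38}} = \sqrt{\frac{13683187}{38}} = \frac{\sqrt{519961106}}{38}$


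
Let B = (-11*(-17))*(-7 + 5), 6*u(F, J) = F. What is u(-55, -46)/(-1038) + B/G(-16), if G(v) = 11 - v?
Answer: -258643/18684 ≈ -13.843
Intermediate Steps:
u(F, J) = F/6
B = -374 (B = 187*(-2) = -374)
u(-55, -46)/(-1038) + B/G(-16) = ((1/6)*(-55))/(-1038) - 374/(11 - 1*(-16)) = -55/6*(-1/1038) - 374/(11 + 16) = 55/6228 - 374/27 = -258643/18684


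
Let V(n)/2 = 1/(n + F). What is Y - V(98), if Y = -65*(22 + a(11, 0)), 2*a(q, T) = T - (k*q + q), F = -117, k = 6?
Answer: 40759/38 ≈ 1072.6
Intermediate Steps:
a(q, T) = T/2 - 7*q/2 (a(q, T) = (T - (6*q + q))/2 = (T - 7*q)/2 = T/2 - 7*q/2)
Y = 2145/2 (Y = -65*(22 + ((1/2)*0 - 7/2*11)) = -65*(22 + (0 - 77/2)) = -65*(22 - 77/2) = -65*(-33/2) = 2145/2 ≈ 1072.5)
V(n) = 2/(-117 + n) (V(n) = 2/(n - 117) = 2/(-117 + n))
Y - V(98) = 2145/2 - 2/(-117 + 98) = 2145/2 - 2/(-19) = 2145/2 - 2*(-1)/19 = 2145/2 - 1*(-2/19) = 2145/2 + 2/19 = 40759/38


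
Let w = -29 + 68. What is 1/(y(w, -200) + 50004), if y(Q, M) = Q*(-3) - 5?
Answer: 1/49882 ≈ 2.0047e-5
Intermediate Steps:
w = 39
y(Q, M) = -5 - 3*Q (y(Q, M) = -3*Q - 5 = -5 - 3*Q)
1/(y(w, -200) + 50004) = 1/((-5 - 3*39) + 50004) = 1/((-5 - 117) + 50004) = 1/(-122 + 50004) = 1/49882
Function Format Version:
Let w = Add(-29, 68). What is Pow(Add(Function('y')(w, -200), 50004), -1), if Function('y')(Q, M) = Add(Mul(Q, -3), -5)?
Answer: Rational(1, 49882) ≈ 2.0047e-5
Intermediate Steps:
w = 39
Function('y')(Q, M) = Add(-5, Mul(-3, Q)) (Function('y')(Q, M) = Add(Mul(-3, Q), -5) = Add(-5, Mul(-3, Q)))
Pow(Add(Function('y')(w, -200), 50004), -1) = Pow(Add(Add(-5, Mul(-3, 39)), 50004), -1) = Pow(Add(Add(-5, -117), 50004), -1) = Pow(Add(-122, 50004), -1) = Pow(49882, -1) = Rational(1, 49882)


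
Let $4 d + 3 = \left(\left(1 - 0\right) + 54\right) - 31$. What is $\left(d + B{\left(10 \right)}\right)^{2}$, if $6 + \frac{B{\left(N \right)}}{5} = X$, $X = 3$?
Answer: $\frac{1521}{16} \approx 95.063$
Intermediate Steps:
$B{\left(N \right)} = -15$ ($B{\left(N \right)} = -30 + 5 \cdot 3 = -30 + 15 = -15$)
$d = \frac{21}{4}$ ($d = - \frac{3}{4} + \frac{\left(\left(1 - 0\right) + 54\right) - 31}{4} = - \frac{3}{4} + \frac{\left(\left(1 + 0\right) + 54\right) - 31}{4} = - \frac{3}{4} + \frac{\left(1 + 54\right) - 31}{4} = - \frac{3}{4} + \frac{55 - 31}{4} = - \frac{3}{4} + \frac{1}{4} \cdot 24 = - \frac{3}{4} + 6 = \frac{21}{4} \approx 5.25$)
$\left(d + B{\left(10 \right)}\right)^{2} = \left(\frac{21}{4} - 15\right)^{2} = \left(- \frac{39}{4}\right)^{2} = \frac{1521}{16}$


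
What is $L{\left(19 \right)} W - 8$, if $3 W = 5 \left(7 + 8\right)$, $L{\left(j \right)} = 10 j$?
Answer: $4742$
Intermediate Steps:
$W = 25$ ($W = \frac{5 \left(7 + 8\right)}{3} = \frac{5 \cdot 15}{3} = \frac{1}{3} \cdot 75 = 25$)
$L{\left(19 \right)} W - 8 = 10 \cdot 19 \cdot 25 - 8 = 190 \cdot 25 - 8 = 4750 - 8 = 4742$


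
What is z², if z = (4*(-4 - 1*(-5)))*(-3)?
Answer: 144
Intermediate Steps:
z = -12 (z = (4*(-4 + 5))*(-3) = (4*1)*(-3) = 4*(-3) = -12)
z² = (-12)² = 144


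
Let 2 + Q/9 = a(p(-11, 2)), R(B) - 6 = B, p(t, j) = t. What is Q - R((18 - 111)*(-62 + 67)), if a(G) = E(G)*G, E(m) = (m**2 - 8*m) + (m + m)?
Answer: -18072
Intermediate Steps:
E(m) = m**2 - 6*m (E(m) = (m**2 - 8*m) + 2*m = m**2 - 6*m)
R(B) = 6 + B
a(G) = G**2*(-6 + G) (a(G) = (G*(-6 + G))*G = G**2*(-6 + G))
Q = -18531 (Q = -18 + 9*((-11)**2*(-6 - 11)) = -18 + 9*(121*(-17)) = -18 + 9*(-2057) = -18 - 18513 = -18531)
Q - R((18 - 111)*(-62 + 67)) = -18531 - (6 + (18 - 111)*(-62 + 67)) = -18531 - (6 - 93*5) = -18531 - (6 - 465) = -18531 - 1*(-459) = -18531 + 459 = -18072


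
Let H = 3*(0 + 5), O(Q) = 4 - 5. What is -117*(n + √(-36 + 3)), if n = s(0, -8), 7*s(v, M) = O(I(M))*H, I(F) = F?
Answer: 1755/7 - 117*I*√33 ≈ 250.71 - 672.11*I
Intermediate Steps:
O(Q) = -1
H = 15 (H = 3*5 = 15)
s(v, M) = -15/7 (s(v, M) = (-1*15)/7 = (⅐)*(-15) = -15/7)
n = -15/7 ≈ -2.1429
-117*(n + √(-36 + 3)) = -117*(-15/7 + √(-36 + 3)) = -117*(-15/7 + √(-33)) = -117*(-15/7 + I*√33) = 1755/7 - 117*I*√33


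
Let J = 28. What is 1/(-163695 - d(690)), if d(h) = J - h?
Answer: -1/163033 ≈ -6.1337e-6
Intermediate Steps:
d(h) = 28 - h
1/(-163695 - d(690)) = 1/(-163695 - (28 - 1*690)) = 1/(-163695 - (28 - 690)) = 1/(-163695 - 1*(-662)) = 1/(-163695 + 662) = 1/(-163033) = -1/163033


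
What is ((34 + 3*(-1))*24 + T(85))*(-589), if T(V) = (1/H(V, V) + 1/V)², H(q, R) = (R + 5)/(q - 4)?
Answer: -507143725/1156 ≈ -4.3871e+5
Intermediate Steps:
H(q, R) = (5 + R)/(-4 + q)
T(V) = (1/V + (-4 + V)/(5 + V))² (T(V) = (1/((5 + V)/(-4 + V)) + 1/V)² = ((-4 + V)/(5 + V) + 1/V)² = (1/V + (-4 + V)/(5 + V))²)
((34 + 3*(-1))*24 + T(85))*(-589) = ((34 + 3*(-1))*24 + (5 + 85 + 85*(-4 + 85))²/(85²*(5 + 85)²))*(-589) = ((34 - 3)*24 + (1/7225)*(5 + 85 + 85*81)²/90²)*(-589) = (31*24 + (1/7225)*(1/8100)*(5 + 85 + 6885)²)*(-589) = (744 + (1/7225)*(1/8100)*6975²)*(-589) = (744 + (1/7225)*(1/8100)*48650625)*(-589) = (744 + 961/1156)*(-589) = (861025/1156)*(-589) = -507143725/1156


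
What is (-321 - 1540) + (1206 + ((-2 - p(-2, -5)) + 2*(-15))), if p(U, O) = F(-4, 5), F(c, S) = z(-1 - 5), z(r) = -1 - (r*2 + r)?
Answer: -704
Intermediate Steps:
z(r) = -1 - 3*r (z(r) = -1 - (2*r + r) = -1 - 3*r)
F(c, S) = 17 (F(c, S) = -1 - 3*(-1 - 5) = -1 - 3*(-6) = -1 + 18 = 17)
p(U, O) = 17
(-321 - 1540) + (1206 + ((-2 - p(-2, -5)) + 2*(-15))) = (-321 - 1540) + (1206 + ((-2 - 1*17) + 2*(-15))) = -1861 + (1206 + ((-2 - 17) - 30)) = -1861 + (1206 + (-19 - 30)) = -1861 + (1206 - 49) = -1861 + 1157 = -704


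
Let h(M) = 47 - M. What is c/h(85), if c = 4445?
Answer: -4445/38 ≈ -116.97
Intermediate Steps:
c/h(85) = 4445/(47 - 1*85) = 4445/(47 - 85) = 4445/(-38) = 4445*(-1/38) = -4445/38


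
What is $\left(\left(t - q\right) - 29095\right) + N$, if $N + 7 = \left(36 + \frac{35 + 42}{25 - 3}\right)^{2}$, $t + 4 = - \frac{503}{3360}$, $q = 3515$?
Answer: $- \frac{104364623}{3360} \approx -31061.0$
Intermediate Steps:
$t = - \frac{13943}{3360}$ ($t = -4 - \frac{503}{3360} = - \frac{13943}{3360} \approx -4.1497$)
$N = \frac{6213}{4}$ ($N = -7 + \left(36 + \frac{35 + 42}{25 - 3}\right)^{2} = -7 + \left(36 + \frac{77}{22}\right)^{2} = -7 + \left(36 + 77 \cdot \frac{1}{22}\right)^{2} = -7 + \left(36 + \frac{7}{2}\right)^{2} = -7 + \left(\frac{79}{2}\right)^{2} = -7 + \frac{6241}{4} = \frac{6213}{4} \approx 1553.3$)
$\left(\left(t - q\right) - 29095\right) + N = \left(\left(- \frac{13943}{3360} - 3515\right) - 29095\right) + \frac{6213}{4} = \left(- \frac{11824343}{3360} - 29095\right) + \frac{6213}{4} = - \frac{109583543}{3360} + \frac{6213}{4} = - \frac{104364623}{3360}$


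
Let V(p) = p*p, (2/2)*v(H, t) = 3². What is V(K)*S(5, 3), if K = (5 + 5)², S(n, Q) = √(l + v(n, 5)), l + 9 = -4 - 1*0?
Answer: 20000*I ≈ 20000.0*I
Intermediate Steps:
l = -13 (l = -9 + (-4 - 1*0) = -9 + (-4 + 0) = -9 - 4 = -13)
v(H, t) = 9 (v(H, t) = 3² = 9)
S(n, Q) = 2*I (S(n, Q) = √(-13 + 9) = √(-4) = 2*I)
K = 100 (K = 10² = 100)
V(p) = p²
V(K)*S(5, 3) = 100²*(2*I) = 10000*(2*I) = 20000*I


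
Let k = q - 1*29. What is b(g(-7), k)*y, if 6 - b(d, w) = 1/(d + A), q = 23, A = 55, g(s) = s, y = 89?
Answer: 25543/48 ≈ 532.15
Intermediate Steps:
k = -6 (k = 23 - 1*29 = 23 - 29 = -6)
b(d, w) = 6 - 1/(55 + d) (b(d, w) = 6 - 1/(d + 55) = 6 - 1/(55 + d))
b(g(-7), k)*y = ((329 + 6*(-7))/(55 - 7))*89 = ((329 - 42)/48)*89 = ((1/48)*287)*89 = (287/48)*89 = 25543/48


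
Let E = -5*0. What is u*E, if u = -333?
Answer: 0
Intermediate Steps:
E = 0
u*E = -333*0 = 0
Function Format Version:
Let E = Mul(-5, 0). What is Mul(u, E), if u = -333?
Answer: 0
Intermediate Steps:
E = 0
Mul(u, E) = Mul(-333, 0) = 0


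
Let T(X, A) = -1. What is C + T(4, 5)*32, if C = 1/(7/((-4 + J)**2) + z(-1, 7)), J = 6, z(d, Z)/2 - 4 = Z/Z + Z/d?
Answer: -292/9 ≈ -32.444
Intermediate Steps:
z(d, Z) = 10 + 2*Z/d (z(d, Z) = 8 + 2*(Z/Z + Z/d) = 8 + 2*(1 + Z/d) = 8 + (2 + 2*Z/d) = 10 + 2*Z/d)
C = -4/9 (C = 1/(7/((-4 + 6)**2) + (10 + 2*7/(-1))) = 1/(7/(2**2) + (10 + 2*7*(-1))) = 1/(7/4 + (10 - 14)) = 1/(7*(1/4) - 4) = 1/(7/4 - 4) = 1/(-9/4) = -4/9 ≈ -0.44444)
C + T(4, 5)*32 = -4/9 - 1*32 = -4/9 - 32 = -292/9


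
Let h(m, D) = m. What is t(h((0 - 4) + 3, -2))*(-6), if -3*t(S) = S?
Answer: -2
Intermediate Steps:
t(S) = -S/3
t(h((0 - 4) + 3, -2))*(-6) = -((0 - 4) + 3)/3*(-6) = -(-4 + 3)/3*(-6) = -⅓*(-1)*(-6) = (⅓)*(-6) = -2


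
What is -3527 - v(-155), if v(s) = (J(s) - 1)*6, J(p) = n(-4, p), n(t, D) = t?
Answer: -3497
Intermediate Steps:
J(p) = -4
v(s) = -30 (v(s) = (-4 - 1)*6 = -5*6 = -30)
-3527 - v(-155) = -3527 - 1*(-30) = -3527 + 30 = -3497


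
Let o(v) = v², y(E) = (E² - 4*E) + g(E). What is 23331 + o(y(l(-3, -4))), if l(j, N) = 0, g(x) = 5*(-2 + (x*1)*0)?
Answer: 23431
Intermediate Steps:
g(x) = -10 (g(x) = 5*(-2 + x*0) = 5*(-2 + 0) = 5*(-2) = -10)
y(E) = -10 + E² - 4*E (y(E) = (E² - 4*E) - 10 = -10 + E² - 4*E)
23331 + o(y(l(-3, -4))) = 23331 + (-10 + 0² - 4*0)² = 23331 + (-10 + 0 + 0)² = 23331 + (-10)² = 23331 + 100 = 23431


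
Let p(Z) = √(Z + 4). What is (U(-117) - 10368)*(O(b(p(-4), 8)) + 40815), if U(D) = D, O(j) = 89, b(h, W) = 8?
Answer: -428878440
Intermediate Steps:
p(Z) = √(4 + Z)
(U(-117) - 10368)*(O(b(p(-4), 8)) + 40815) = (-117 - 10368)*(89 + 40815) = -10485*40904 = -428878440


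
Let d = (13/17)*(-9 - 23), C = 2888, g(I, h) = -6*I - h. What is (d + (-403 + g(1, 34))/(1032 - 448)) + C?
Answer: 28421589/9928 ≈ 2862.8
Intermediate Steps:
g(I, h) = -h - 6*I
d = -416/17 (d = (13*(1/17))*(-32) = (13/17)*(-32) = -416/17 ≈ -24.471)
(d + (-403 + g(1, 34))/(1032 - 448)) + C = (-416/17 + (-403 + (-1*34 - 6*1))/(1032 - 448)) + 2888 = (-416/17 + (-403 + (-34 - 6))/584) + 2888 = (-416/17 + (-403 - 40)*(1/584)) + 2888 = (-416/17 - 443*1/584) + 2888 = (-416/17 - 443/584) + 2888 = -250475/9928 + 2888 = 28421589/9928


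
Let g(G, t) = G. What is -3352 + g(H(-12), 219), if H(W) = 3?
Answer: -3349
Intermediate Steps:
-3352 + g(H(-12), 219) = -3352 + 3 = -3349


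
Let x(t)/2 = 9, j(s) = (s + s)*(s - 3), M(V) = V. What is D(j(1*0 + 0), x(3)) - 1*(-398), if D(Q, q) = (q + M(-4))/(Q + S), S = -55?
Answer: 21876/55 ≈ 397.75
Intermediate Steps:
j(s) = 2*s*(-3 + s) (j(s) = (2*s)*(-3 + s) = 2*s*(-3 + s))
x(t) = 18 (x(t) = 2*9 = 18)
D(Q, q) = (-4 + q)/(-55 + Q) (D(Q, q) = (q - 4)/(Q - 55) = (-4 + q)/(-55 + Q))
D(j(1*0 + 0), x(3)) - 1*(-398) = (-4 + 18)/(-55 + 2*(1*0 + 0)*(-3 + (1*0 + 0))) - 1*(-398) = 14/(-55 + 2*(0 + 0)*(-3 + (0 + 0))) + 398 = 14/(-55 + 2*0*(-3 + 0)) + 398 = 14/(-55 + 2*0*(-3)) + 398 = 14/(-55 + 0) + 398 = 14/(-55) + 398 = -1/55*14 + 398 = -14/55 + 398 = 21876/55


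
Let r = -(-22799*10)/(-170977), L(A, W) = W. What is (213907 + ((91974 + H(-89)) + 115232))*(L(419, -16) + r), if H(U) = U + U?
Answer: -1247492226570/170977 ≈ -7.2963e+6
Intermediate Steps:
H(U) = 2*U
r = -227990/170977 (r = -(-227990)*(-1)/170977 = -1*227990/170977 = -227990/170977 ≈ -1.3335)
(213907 + ((91974 + H(-89)) + 115232))*(L(419, -16) + r) = (213907 + ((91974 + 2*(-89)) + 115232))*(-16 - 227990/170977) = (213907 + ((91974 - 178) + 115232))*(-2963622/170977) = (213907 + (91796 + 115232))*(-2963622/170977) = (213907 + 207028)*(-2963622/170977) = 420935*(-2963622/170977) = -1247492226570/170977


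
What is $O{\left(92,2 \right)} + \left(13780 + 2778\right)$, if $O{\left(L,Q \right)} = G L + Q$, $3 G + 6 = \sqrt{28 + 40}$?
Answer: $16376 + \frac{184 \sqrt{17}}{3} \approx 16629.0$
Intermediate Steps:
$G = -2 + \frac{2 \sqrt{17}}{3}$ ($G = -2 + \frac{\sqrt{28 + 40}}{3} = -2 + \frac{\sqrt{68}}{3} = -2 + \frac{2 \sqrt{17}}{3} \approx 0.74874$)
$O{\left(L,Q \right)} = Q + L \left(-2 + \frac{2 \sqrt{17}}{3}\right)$ ($O{\left(L,Q \right)} = \left(-2 + \frac{2 \sqrt{17}}{3}\right) L + Q = L \left(-2 + \frac{2 \sqrt{17}}{3}\right) + Q = Q + L \left(-2 + \frac{2 \sqrt{17}}{3}\right)$)
$O{\left(92,2 \right)} + \left(13780 + 2778\right) = \left(2 - \frac{184 \left(3 - \sqrt{17}\right)}{3}\right) + \left(13780 + 2778\right) = \left(2 - \left(184 - \frac{184 \sqrt{17}}{3}\right)\right) + 16558 = \left(-182 + \frac{184 \sqrt{17}}{3}\right) + 16558 = 16376 + \frac{184 \sqrt{17}}{3}$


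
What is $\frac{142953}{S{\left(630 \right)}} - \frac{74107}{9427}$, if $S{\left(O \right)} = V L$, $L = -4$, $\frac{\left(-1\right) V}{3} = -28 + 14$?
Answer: $- \frac{41214179}{47992} \approx -858.77$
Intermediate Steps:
$V = 42$ ($V = - 3 \left(-28 + 14\right) = \left(-3\right) \left(-14\right) = 42$)
$S{\left(O \right)} = -168$ ($S{\left(O \right)} = 42 \left(-4\right) = -168$)
$\frac{142953}{S{\left(630 \right)}} - \frac{74107}{9427} = \frac{142953}{-168} - \frac{74107}{9427} = 142953 \left(- \frac{1}{168}\right) - \frac{6737}{857} = - \frac{47651}{56} - \frac{6737}{857} = - \frac{41214179}{47992}$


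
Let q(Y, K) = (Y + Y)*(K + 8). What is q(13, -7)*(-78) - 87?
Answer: -2115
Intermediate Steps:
q(Y, K) = 2*Y*(8 + K) (q(Y, K) = (2*Y)*(8 + K) = 2*Y*(8 + K))
q(13, -7)*(-78) - 87 = (2*13*(8 - 7))*(-78) - 87 = (2*13*1)*(-78) - 87 = 26*(-78) - 87 = -2028 - 87 = -2115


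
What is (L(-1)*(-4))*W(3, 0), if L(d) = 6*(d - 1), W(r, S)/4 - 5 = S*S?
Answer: 960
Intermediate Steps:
W(r, S) = 20 + 4*S**2 (W(r, S) = 20 + 4*(S*S) = 20 + 4*S**2)
L(d) = -6 + 6*d (L(d) = 6*(-1 + d) = -6 + 6*d)
(L(-1)*(-4))*W(3, 0) = ((-6 + 6*(-1))*(-4))*(20 + 4*0**2) = ((-6 - 6)*(-4))*(20 + 4*0) = (-12*(-4))*(20 + 0) = 48*20 = 960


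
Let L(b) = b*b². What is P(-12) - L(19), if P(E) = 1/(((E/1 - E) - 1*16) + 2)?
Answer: -96027/14 ≈ -6859.1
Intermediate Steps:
L(b) = b³
P(E) = -1/14 (P(E) = 1/(((E*1 - E) - 16) + 2) = 1/(((E - E) - 16) + 2) = 1/((0 - 16) + 2) = 1/(-16 + 2) = 1/(-14) = -1/14)
P(-12) - L(19) = -1/14 - 1*19³ = -1/14 - 1*6859 = -1/14 - 6859 = -96027/14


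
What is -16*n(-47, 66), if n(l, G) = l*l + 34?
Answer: -35888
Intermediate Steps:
n(l, G) = 34 + l**2 (n(l, G) = l**2 + 34 = 34 + l**2)
-16*n(-47, 66) = -16*(34 + (-47)**2) = -16*(34 + 2209) = -16*2243 = -35888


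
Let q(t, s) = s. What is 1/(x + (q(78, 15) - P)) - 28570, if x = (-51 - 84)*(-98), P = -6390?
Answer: -560971949/19635 ≈ -28570.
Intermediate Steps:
x = 13230 (x = -135*(-98) = 13230)
1/(x + (q(78, 15) - P)) - 28570 = 1/(13230 + (15 - 1*(-6390))) - 28570 = 1/(13230 + (15 + 6390)) - 28570 = 1/(13230 + 6405) - 28570 = 1/19635 - 28570 = -560971949/19635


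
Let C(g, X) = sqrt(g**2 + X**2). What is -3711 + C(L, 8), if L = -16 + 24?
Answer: -3711 + 8*sqrt(2) ≈ -3699.7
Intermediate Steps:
L = 8
C(g, X) = sqrt(X**2 + g**2)
-3711 + C(L, 8) = -3711 + sqrt(8**2 + 8**2) = -3711 + sqrt(64 + 64) = -3711 + sqrt(128) = -3711 + 8*sqrt(2)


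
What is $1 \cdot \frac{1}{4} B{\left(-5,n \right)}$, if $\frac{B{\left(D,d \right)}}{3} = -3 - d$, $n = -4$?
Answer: $\frac{3}{4} \approx 0.75$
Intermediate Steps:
$B{\left(D,d \right)} = -9 - 3 d$ ($B{\left(D,d \right)} = 3 \left(-3 - d\right) = -9 - 3 d$)
$1 \cdot \frac{1}{4} B{\left(-5,n \right)} = 1 \cdot \frac{1}{4} \left(-9 - -12\right) = 1 \cdot \frac{1}{4} \left(-9 + 12\right) = \frac{1}{4} \cdot 3 = \frac{3}{4}$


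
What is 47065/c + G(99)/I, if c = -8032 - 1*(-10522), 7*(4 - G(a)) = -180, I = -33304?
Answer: 274291285/14512218 ≈ 18.901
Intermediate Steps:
G(a) = 208/7 (G(a) = 4 - 1/7*(-180) = 4 + 180/7 = 208/7)
c = 2490 (c = -8032 + 10522 = 2490)
47065/c + G(99)/I = 47065/2490 + (208/7)/(-33304) = 47065*(1/2490) + (208/7)*(-1/33304) = 9413/498 - 26/29141 = 274291285/14512218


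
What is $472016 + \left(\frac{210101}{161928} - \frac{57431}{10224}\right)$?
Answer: $\frac{10853330844439}{22993776} \approx 4.7201 \cdot 10^{5}$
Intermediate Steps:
$472016 + \left(\frac{210101}{161928} - \frac{57431}{10224}\right) = 472016 - \frac{99327977}{22993776} = \frac{10853330844439}{22993776}$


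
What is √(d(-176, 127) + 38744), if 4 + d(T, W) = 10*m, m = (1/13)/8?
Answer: √26188305/26 ≈ 196.82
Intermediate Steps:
m = 1/104 (m = (1*(1/13))*(⅛) = (1/13)*(⅛) = 1/104 ≈ 0.0096154)
d(T, W) = -203/52 (d(T, W) = -4 + 10*(1/104) = -4 + 5/52 = -203/52)
√(d(-176, 127) + 38744) = √(-203/52 + 38744) = √(2014485/52) = √26188305/26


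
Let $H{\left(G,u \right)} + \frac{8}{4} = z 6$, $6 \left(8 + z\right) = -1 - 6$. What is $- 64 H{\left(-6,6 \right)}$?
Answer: $3648$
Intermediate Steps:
$z = - \frac{55}{6}$ ($z = -8 + \frac{-1 - 6}{6} = -8 + \frac{1}{6} \left(-7\right) = -8 - \frac{7}{6} = - \frac{55}{6} \approx -9.1667$)
$H{\left(G,u \right)} = -57$ ($H{\left(G,u \right)} = -2 - 55 = -57$)
$- 64 H{\left(-6,6 \right)} = \left(-64\right) \left(-57\right) = 3648$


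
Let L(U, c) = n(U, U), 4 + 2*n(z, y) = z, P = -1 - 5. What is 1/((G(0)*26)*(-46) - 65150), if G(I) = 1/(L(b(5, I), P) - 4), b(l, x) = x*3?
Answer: -3/194852 ≈ -1.5396e-5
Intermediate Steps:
b(l, x) = 3*x
P = -6
n(z, y) = -2 + z/2
L(U, c) = -2 + U/2
G(I) = 1/(-6 + 3*I/2) (G(I) = 1/((-2 + (3*I)/2) - 4) = 1/((-2 + 3*I/2) - 4) = 1/(-6 + 3*I/2))
1/((G(0)*26)*(-46) - 65150) = 1/(((2/(3*(-4 + 0)))*26)*(-46) - 65150) = 1/((((⅔)/(-4))*26)*(-46) - 65150) = 1/((((⅔)*(-¼))*26)*(-46) - 65150) = 1/(-⅙*26*(-46) - 65150) = 1/(-13/3*(-46) - 65150) = 1/(598/3 - 65150) = 1/(-194852/3) = -3/194852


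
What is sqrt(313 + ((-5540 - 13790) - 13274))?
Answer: 7*I*sqrt(659) ≈ 179.7*I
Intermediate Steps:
sqrt(313 + ((-5540 - 13790) - 13274)) = sqrt(313 + (-19330 - 13274)) = sqrt(313 - 32604) = sqrt(-32291) = 7*I*sqrt(659)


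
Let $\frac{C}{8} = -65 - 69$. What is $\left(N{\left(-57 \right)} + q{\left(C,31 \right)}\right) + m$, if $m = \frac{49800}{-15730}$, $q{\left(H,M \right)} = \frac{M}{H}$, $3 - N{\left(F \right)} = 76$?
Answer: $- \frac{128484011}{1686256} \approx -76.195$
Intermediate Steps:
$C = -1072$ ($C = 8 \left(-65 - 69\right) = 8 \left(-134\right) = -1072$)
$N{\left(F \right)} = -73$ ($N{\left(F \right)} = 3 - 76 = -73$)
$m = - \frac{4980}{1573}$ ($m = 49800 \left(- \frac{1}{15730}\right) = - \frac{4980}{1573} \approx -3.1659$)
$\left(N{\left(-57 \right)} + q{\left(C,31 \right)}\right) + m = \left(-73 + \frac{31}{-1072}\right) - \frac{4980}{1573} = \left(-73 + 31 \left(- \frac{1}{1072}\right)\right) - \frac{4980}{1573} = \left(-73 - \frac{31}{1072}\right) - \frac{4980}{1573} = - \frac{78287}{1072} - \frac{4980}{1573} = - \frac{128484011}{1686256}$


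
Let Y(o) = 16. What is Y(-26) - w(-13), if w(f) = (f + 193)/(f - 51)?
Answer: 301/16 ≈ 18.813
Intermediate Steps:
w(f) = (193 + f)/(-51 + f)
Y(-26) - w(-13) = 16 - (193 - 13)/(-51 - 13) = 16 - 180/(-64) = 16 - (-1)*180/64 = 16 - 1*(-45/16) = 16 + 45/16 = 301/16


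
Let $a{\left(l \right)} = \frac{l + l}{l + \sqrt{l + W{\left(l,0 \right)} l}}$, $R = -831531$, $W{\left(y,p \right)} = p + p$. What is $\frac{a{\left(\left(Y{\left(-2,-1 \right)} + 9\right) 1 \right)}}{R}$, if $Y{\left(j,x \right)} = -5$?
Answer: $- \frac{4}{2494593} \approx -1.6035 \cdot 10^{-6}$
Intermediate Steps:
$W{\left(y,p \right)} = 2 p$
$a{\left(l \right)} = \frac{2 l}{l + \sqrt{l}}$ ($a{\left(l \right)} = \frac{l + l}{l + \sqrt{l + 2 \cdot 0 l}} = \frac{2 l}{l + \sqrt{l + 0 l}} = \frac{2 l}{l + \sqrt{l + 0}} = \frac{2 l}{l + \sqrt{l}}$)
$\frac{a{\left(\left(Y{\left(-2,-1 \right)} + 9\right) 1 \right)}}{R} = \frac{2 \left(-5 + 9\right) 1 \frac{1}{\left(-5 + 9\right) 1 + \sqrt{\left(-5 + 9\right) 1}}}{-831531} = \frac{2 \cdot 4 \cdot 1}{4 \cdot 1 + \sqrt{4 \cdot 1}} \left(- \frac{1}{831531}\right) = 2 \cdot 4 \frac{1}{4 + \sqrt{4}} \left(- \frac{1}{831531}\right) = 2 \cdot 4 \frac{1}{4 + 2} \left(- \frac{1}{831531}\right) = 2 \cdot 4 \cdot \frac{1}{6} \left(- \frac{1}{831531}\right) = \frac{4}{3} \left(- \frac{1}{831531}\right) = - \frac{4}{2494593}$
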